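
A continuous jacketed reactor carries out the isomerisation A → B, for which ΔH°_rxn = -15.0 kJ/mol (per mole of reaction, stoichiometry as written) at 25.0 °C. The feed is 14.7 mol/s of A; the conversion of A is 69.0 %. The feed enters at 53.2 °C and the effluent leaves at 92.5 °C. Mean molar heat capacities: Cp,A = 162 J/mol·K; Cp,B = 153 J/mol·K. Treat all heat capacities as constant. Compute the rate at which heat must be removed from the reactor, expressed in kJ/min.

Q_out = 3880 kJ/min

Extent of reaction ξ = 0.690 × 14.7 = 10.143 mol/s
Reaction term: ξ·ΔH°_rxn = 10.143 × -15.0 = -152.14 kJ/s
Sensible, feed 53.2→25 °C: -67.155 kJ/s
Outlet flows (mol/s): A 4.557, B 10.143
Sensible, products 25→92.5 °C: 154.58 kJ/s
Q = ΔH = -64.718 kJ/s = -64.718 kW
Heat removed = 3883.1 kJ/min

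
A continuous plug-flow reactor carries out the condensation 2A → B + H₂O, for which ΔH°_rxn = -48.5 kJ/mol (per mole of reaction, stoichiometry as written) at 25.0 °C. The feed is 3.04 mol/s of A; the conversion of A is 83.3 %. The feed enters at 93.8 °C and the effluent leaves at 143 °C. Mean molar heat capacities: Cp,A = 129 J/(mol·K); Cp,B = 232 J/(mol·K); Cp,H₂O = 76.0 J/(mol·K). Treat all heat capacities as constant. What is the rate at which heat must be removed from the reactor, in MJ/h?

Q_out = 125 MJ/h

Extent of reaction ξ = 0.833 × 3.04 / 2 = 1.2662 mol/s
Reaction term: ξ·ΔH°_rxn = 1.2662 × -48.5 = -61.409 kJ/s
Sensible, feed 93.8→25 °C: -26.981 kJ/s
Outlet flows (mol/s): A 0.50768, B 1.2662, H₂O 1.2662
Sensible, products 25→143 °C: 53.745 kJ/s
Q = ΔH = -34.644 kJ/s = -34.644 kW
Heat removed = 124.72 MJ/h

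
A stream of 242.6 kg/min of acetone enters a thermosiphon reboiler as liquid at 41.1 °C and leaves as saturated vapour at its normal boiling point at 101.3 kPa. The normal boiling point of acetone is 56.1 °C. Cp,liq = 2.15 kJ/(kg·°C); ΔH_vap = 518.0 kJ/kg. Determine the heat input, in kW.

liquid 41.1→56.1 °C: 32.25 kJ/kg
vaporisation at 56.1 °C: 518 kJ/kg
Δh = 32.25 + 518 = 550.25 kJ/kg
Q = ṁ·Δh = 242.6 kg/min × 550.25 kJ/kg = 133490 kJ/min
|Q| = 2224.8 kW

Q = 2220 kW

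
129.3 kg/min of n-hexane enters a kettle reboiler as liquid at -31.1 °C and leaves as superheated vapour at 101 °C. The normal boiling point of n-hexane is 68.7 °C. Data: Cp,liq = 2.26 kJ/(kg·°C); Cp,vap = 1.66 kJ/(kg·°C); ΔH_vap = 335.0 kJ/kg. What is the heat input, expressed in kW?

Q = 1320 kW

liquid -31.1→68.7 °C: 225.55 kJ/kg
vaporisation at 68.7 °C: 335 kJ/kg
vapour 68.7→101 °C: 53.618 kJ/kg
Δh = 225.55 + 335 + 53.618 = 614.17 kJ/kg
Q = ṁ·Δh = 129.3 kg/min × 614.17 kJ/kg = 79412 kJ/min
|Q| = 1323.5 kW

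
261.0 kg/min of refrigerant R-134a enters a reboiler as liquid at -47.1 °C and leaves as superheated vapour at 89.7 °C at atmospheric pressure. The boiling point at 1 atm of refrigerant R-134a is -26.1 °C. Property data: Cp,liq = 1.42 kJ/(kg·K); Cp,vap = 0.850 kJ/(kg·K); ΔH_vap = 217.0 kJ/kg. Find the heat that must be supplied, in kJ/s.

liquid -47.1→-26.1 °C: 29.82 kJ/kg
vaporisation at -26.1 °C: 217 kJ/kg
vapour -26.1→89.7 °C: 98.43 kJ/kg
Δh = 29.82 + 217 + 98.43 = 345.25 kJ/kg
Q = ṁ·Δh = 261.0 kg/min × 345.25 kJ/kg = 90110 kJ/min
|Q| = 1501.8 kW

Q = 1500 kJ/s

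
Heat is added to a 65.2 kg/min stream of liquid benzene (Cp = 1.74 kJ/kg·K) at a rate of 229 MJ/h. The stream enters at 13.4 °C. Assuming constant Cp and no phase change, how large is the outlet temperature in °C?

Q = 229 MJ/h = 3816.7 kJ/min
ΔT = Q/(ṁ·Cp) = 3816.7/(65.2×1.74) = 33.642 K
T_out = 13.4 + 33.642 = 47.042 °C

T_out = 47.0 °C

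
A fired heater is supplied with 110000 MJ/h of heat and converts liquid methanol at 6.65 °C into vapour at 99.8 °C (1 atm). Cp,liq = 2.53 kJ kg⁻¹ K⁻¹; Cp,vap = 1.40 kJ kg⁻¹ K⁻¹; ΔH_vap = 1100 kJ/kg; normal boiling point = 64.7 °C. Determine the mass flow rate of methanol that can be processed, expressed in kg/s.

ṁ = 23.6 kg/s

Δh = 2.53×(64.7−6.65) + 1100 + 1.40×(99.8−64.7) = 1296 kJ/kg
Q = 110000 MJ/h = 30556 kJ/s = 30556 kJ/s
ṁ = Q/Δh = 30556 / 1296 = 23.577 kg/s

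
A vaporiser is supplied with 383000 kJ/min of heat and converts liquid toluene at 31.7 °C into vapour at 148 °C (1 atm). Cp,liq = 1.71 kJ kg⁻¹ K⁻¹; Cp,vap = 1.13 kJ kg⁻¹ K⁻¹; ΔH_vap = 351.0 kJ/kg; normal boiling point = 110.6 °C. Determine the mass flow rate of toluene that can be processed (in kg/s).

Δh = 1.71×(110.6−31.7) + 351.0 + 1.13×(148−110.6) = 528.18 kJ/kg
Q = 383000 kJ/min = 6383.3 kJ/s = 6383.3 kJ/s
ṁ = Q/Δh = 6383.3 / 528.18 = 12.086 kg/s

ṁ = 12.1 kg/s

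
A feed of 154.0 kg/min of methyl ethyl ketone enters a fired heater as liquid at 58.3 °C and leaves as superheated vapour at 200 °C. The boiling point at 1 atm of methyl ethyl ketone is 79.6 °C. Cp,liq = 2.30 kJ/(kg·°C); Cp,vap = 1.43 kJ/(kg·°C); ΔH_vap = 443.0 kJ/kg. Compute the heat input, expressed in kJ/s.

Q = 1700 kJ/s

liquid 58.3→79.6 °C: 48.99 kJ/kg
vaporisation at 79.6 °C: 443 kJ/kg
vapour 79.6→200 °C: 172.17 kJ/kg
Δh = 48.99 + 443 + 172.17 = 664.16 kJ/kg
Q = ṁ·Δh = 154.0 kg/min × 664.16 kJ/kg = 102280 kJ/min
|Q| = 1704.7 kW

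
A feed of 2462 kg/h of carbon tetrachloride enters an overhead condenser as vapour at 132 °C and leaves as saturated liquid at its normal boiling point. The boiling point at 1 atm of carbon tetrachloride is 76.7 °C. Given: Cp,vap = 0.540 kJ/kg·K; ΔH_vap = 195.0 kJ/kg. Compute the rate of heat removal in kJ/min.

vapour 132→76.7 °C: -29.862 kJ/kg
condensation at 76.7 °C: -195 kJ/kg
Δh = -29.862 + -195 = -224.86 kJ/kg
Q = ṁ·Δh = 2462 kg/h × -224.86 kJ/kg = -553610 kJ/h
|Q| = 153.78 kW = 9226.8 kJ/min

Q_c = 9230 kJ/min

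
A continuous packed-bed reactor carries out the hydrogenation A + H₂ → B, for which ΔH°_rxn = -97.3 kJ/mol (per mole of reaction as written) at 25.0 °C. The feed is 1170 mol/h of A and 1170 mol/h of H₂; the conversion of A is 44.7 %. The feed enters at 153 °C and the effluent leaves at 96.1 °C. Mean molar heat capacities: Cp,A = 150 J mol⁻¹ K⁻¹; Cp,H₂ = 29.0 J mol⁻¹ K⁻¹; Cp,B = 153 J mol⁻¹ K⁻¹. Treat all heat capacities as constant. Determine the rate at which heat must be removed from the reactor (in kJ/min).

Q_out = 1060 kJ/min

Extent of reaction ξ = 0.447 × 1170 = 522.99 mol/h
Reaction term: ξ·ΔH°_rxn = 522.99 × -97.3 = -50887 kJ/h
Sensible, feed 153→25 °C: -26807 kJ/h
Outlet flows (mol/h): A 647.01, H₂ 647.01, B 522.99
Sensible, products 25→96.1 °C: 13924 kJ/h
Q = ΔH = -63770 kJ/h = -17.714 kW
Heat removed = 1062.8 kJ/min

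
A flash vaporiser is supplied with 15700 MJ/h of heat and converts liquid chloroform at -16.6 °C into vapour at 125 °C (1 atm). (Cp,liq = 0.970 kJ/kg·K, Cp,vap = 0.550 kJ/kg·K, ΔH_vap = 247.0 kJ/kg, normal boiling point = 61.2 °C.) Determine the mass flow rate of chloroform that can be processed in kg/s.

Δh = 0.970×(61.2−-16.6) + 247.0 + 0.550×(125−61.2) = 357.56 kJ/kg
Q = 15700 MJ/h = 4361.1 kJ/s = 4361.1 kJ/s
ṁ = Q/Δh = 4361.1 / 357.56 = 12.197 kg/s

ṁ = 12.2 kg/s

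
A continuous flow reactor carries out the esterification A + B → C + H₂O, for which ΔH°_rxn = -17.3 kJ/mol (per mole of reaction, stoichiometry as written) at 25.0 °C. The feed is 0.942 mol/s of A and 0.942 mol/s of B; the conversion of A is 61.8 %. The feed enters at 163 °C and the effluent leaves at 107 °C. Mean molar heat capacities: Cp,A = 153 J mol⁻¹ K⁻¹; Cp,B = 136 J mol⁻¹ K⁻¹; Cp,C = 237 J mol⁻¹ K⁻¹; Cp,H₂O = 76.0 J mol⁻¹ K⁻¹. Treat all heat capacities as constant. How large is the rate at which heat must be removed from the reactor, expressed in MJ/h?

Extent of reaction ξ = 0.618 × 0.942 = 0.58216 mol/s
Reaction term: ξ·ΔH°_rxn = 0.58216 × -17.3 = -10.071 kJ/s
Sensible, feed 163→25 °C: -37.569 kJ/s
Outlet flows (mol/s): A 0.35984, B 0.35984, C 0.58216, H₂O 0.58216
Sensible, products 25→107 °C: 23.469 kJ/s
Q = ΔH = -24.171 kJ/s = -24.171 kW
Heat removed = 87.015 MJ/h

Q_out = 87.0 MJ/h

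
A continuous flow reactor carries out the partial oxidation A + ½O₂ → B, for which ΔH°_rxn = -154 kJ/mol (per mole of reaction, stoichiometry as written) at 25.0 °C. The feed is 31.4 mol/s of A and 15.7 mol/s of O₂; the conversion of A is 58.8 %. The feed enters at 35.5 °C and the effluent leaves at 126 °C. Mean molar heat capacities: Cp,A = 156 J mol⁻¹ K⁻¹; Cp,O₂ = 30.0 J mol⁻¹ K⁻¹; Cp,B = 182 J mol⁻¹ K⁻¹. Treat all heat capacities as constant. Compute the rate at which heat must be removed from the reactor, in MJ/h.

Q_out = 8410 MJ/h

Extent of reaction ξ = 0.588 × 31.4 = 18.463 mol/s
Reaction term: ξ·ΔH°_rxn = 18.463 × -154 = -2843.3 kJ/s
Sensible, feed 35.5→25 °C: -56.379 kJ/s
Outlet flows (mol/s): A 12.937, O₂ 6.4684, B 18.463
Sensible, products 25→126 °C: 562.82 kJ/s
Q = ΔH = -2336.9 kJ/s = -2336.9 kW
Heat removed = 8412.8 MJ/h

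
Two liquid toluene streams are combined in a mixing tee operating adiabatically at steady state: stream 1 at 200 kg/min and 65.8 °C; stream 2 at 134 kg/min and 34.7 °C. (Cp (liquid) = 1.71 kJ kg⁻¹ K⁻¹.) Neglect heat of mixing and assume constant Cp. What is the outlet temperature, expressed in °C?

Energy balance with Q = 0: Σ ṁᵢCp,ᵢ(T_out − Tᵢ) = 0
Σ ṁᵢCp,ᵢTᵢ = 200×1.71×65.8 + 134×1.71×34.7 = 30455
Σ ṁᵢCp,ᵢ = 200×1.71 + 134×1.71 = 571.14
T_out = 30455 / 571.14 = 53.323 °C

T_out = 53.3 °C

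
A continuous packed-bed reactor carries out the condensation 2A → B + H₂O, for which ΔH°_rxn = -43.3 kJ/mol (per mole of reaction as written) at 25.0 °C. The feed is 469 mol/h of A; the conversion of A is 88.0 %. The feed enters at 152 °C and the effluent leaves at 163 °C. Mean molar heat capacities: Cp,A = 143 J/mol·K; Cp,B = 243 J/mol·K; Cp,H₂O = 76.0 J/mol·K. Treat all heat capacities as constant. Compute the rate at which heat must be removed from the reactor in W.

Q_out = 2020 W

Extent of reaction ξ = 0.880 × 469 / 2 = 206.36 mol/h
Reaction term: ξ·ΔH°_rxn = 206.36 × -43.3 = -8935.4 kJ/h
Sensible, feed 152→25 °C: -8517.5 kJ/h
Outlet flows (mol/h): A 56.28, B 206.36, H₂O 206.36
Sensible, products 25→163 °C: 10195 kJ/h
Q = ΔH = -7257.9 kJ/h = -2.0161 kW
Heat removed = 2016.1 W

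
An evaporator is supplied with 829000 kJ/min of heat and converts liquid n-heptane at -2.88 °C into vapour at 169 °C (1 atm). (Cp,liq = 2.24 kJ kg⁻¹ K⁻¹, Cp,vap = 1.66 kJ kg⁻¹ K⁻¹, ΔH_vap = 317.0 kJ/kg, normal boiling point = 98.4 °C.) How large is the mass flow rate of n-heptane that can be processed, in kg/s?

Δh = 2.24×(98.4−-2.88) + 317.0 + 1.66×(169−98.4) = 661.06 kJ/kg
Q = 829000 kJ/min = 13817 kJ/s = 13817 kJ/s
ṁ = Q/Δh = 13817 / 661.06 = 20.901 kg/s

ṁ = 20.9 kg/s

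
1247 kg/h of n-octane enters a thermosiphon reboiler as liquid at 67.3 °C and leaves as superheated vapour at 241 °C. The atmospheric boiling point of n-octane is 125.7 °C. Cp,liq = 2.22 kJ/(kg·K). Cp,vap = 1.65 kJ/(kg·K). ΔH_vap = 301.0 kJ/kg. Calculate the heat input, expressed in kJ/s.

liquid 67.3→125.7 °C: 129.65 kJ/kg
vaporisation at 125.7 °C: 301 kJ/kg
vapour 125.7→241 °C: 190.24 kJ/kg
Δh = 129.65 + 301 + 190.24 = 620.89 kJ/kg
Q = ṁ·Δh = 1247 kg/h × 620.89 kJ/kg = 774250 kJ/h
|Q| = 215.07 kW

Q = 215 kJ/s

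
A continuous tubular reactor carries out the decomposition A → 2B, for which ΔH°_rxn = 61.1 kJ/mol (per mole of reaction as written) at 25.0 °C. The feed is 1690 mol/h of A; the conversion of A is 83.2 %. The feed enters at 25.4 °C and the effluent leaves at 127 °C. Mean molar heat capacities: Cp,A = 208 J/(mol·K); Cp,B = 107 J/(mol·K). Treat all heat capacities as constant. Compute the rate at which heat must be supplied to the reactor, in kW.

Q_in = 34.0 kW

Extent of reaction ξ = 0.832 × 1690 = 1406.1 mol/h
Reaction term: ξ·ΔH°_rxn = 1406.1 × 61.1 = 85911 kJ/h
Sensible, feed 25.4→25 °C: -140.61 kJ/h
Outlet flows (mol/h): A 283.92, B 2812.2
Sensible, products 25→127 °C: 36716 kJ/h
Q = ΔH = 122490 kJ/h = 34.024 kW
Heat supplied = 34.024 kW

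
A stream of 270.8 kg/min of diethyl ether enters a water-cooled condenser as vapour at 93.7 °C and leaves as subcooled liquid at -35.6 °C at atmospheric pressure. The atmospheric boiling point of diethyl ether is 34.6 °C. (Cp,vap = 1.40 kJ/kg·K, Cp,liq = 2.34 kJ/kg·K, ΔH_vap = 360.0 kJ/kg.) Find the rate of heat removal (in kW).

Q_c = 2740 kW

vapour 93.7→34.6 °C: -82.74 kJ/kg
condensation at 34.6 °C: -360 kJ/kg
liquid 34.6→-35.6 °C: -164.27 kJ/kg
Δh = -82.74 + -360 + -164.27 = -607.01 kJ/kg
Q = ṁ·Δh = 270.8 kg/min × -607.01 kJ/kg = -164380 kJ/min
|Q| = 2739.6 kW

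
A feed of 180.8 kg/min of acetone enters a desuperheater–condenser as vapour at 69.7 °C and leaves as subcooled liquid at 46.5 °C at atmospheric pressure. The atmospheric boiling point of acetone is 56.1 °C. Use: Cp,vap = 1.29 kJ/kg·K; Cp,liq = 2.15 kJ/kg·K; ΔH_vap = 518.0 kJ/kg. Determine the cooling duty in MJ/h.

Q_c = 6030 MJ/h

vapour 69.7→56.1 °C: -17.544 kJ/kg
condensation at 56.1 °C: -518 kJ/kg
liquid 56.1→46.5 °C: -20.64 kJ/kg
Δh = -17.544 + -518 + -20.64 = -556.18 kJ/kg
Q = ṁ·Δh = 180.8 kg/min × -556.18 kJ/kg = -100560 kJ/min
|Q| = 1676 kW = 6033.5 MJ/h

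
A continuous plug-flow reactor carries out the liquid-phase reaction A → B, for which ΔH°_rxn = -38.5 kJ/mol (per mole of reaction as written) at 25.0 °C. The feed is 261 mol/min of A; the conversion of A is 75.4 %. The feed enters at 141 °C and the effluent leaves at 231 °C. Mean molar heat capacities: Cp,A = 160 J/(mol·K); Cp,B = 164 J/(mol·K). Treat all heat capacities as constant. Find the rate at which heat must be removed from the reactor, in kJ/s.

Q_out = 60.9 kJ/s

Extent of reaction ξ = 0.754 × 261 = 196.79 mol/min
Reaction term: ξ·ΔH°_rxn = 196.79 × -38.5 = -7576.6 kJ/min
Sensible, feed 141→25 °C: -4844.2 kJ/min
Outlet flows (mol/min): A 64.206, B 196.79
Sensible, products 25→231 °C: 8764.7 kJ/min
Q = ΔH = -3656 kJ/min = -60.934 kW
Heat removed = 60.934 kJ/s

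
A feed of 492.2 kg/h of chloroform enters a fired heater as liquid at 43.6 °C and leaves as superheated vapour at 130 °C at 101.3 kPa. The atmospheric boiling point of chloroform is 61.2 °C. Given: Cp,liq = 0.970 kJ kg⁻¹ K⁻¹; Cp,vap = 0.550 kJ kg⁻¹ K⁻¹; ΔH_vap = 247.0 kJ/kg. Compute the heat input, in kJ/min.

liquid 43.6→61.2 °C: 17.072 kJ/kg
vaporisation at 61.2 °C: 247 kJ/kg
vapour 61.2→130 °C: 37.84 kJ/kg
Δh = 17.072 + 247 + 37.84 = 301.91 kJ/kg
Q = ṁ·Δh = 492.2 kg/h × 301.91 kJ/kg = 148600 kJ/h
|Q| = 41.278 kW = 2476.7 kJ/min

Q = 2480 kJ/min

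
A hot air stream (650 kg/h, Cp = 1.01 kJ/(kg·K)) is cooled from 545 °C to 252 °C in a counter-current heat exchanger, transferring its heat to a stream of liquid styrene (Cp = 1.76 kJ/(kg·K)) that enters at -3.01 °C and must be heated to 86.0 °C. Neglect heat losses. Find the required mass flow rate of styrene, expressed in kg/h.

Heat released by hot stream: Q = 650 × 1.01 × (545 − 252) = 192350 kJ/h
Energy balance on cold side (adiabatic exchanger): Q = ṁ_c·Cp_c·(T_c,out − T_c,in)
ṁ_c = 192350 / [1.76 × (86.0 − -3.01)] = 1227.9 kg/h

ṁ_c = 1230 kg/h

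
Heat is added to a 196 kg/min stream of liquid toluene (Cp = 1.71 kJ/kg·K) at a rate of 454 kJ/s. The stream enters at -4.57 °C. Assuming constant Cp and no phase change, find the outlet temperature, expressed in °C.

Q = 454 kJ/s = 27240 kJ/min
ΔT = Q/(ṁ·Cp) = 27240/(196×1.71) = 81.275 K
T_out = -4.57 + 81.275 = 76.705 °C

T_out = 76.7 °C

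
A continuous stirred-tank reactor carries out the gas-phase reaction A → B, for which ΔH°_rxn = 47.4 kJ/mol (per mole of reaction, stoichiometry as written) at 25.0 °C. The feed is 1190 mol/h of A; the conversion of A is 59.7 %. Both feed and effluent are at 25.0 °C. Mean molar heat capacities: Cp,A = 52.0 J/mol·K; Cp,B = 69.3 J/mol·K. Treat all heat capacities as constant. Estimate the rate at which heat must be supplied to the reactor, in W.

Q_in = 9350 W

Extent of reaction ξ = 0.597 × 1190 = 710.43 mol/h
Reaction term: ξ·ΔH°_rxn = 710.43 × 47.4 = 33674 kJ/h
Q = ΔH = 33674 kJ/h = 9.354 kW
Heat supplied = 9354 W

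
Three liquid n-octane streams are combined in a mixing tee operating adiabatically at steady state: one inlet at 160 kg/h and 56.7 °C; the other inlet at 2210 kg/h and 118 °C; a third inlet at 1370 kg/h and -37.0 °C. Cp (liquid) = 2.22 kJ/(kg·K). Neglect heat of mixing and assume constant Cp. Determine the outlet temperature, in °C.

T_out = 58.6 °C

No heat crosses the boundary, so H_out = H_in.
Σ ṁᵢCp,ᵢTᵢ = 160×2.22×56.7 + 2210×2.22×118 + 1370×2.22×-37.0 = 486540
Σ ṁᵢCp,ᵢ = 160×2.22 + 2210×2.22 + 1370×2.22 = 8302.8
T_out = 486540 / 8302.8 = 58.599 °C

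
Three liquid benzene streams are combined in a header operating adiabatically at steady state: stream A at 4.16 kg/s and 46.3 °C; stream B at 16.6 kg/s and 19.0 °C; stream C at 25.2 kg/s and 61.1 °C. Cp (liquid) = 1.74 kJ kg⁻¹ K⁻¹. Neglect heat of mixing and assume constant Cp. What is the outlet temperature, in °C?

T_out = 44.6 °C

Adiabatic, steady state ⇒ Σ ṁᵢCp,ᵢ(T_out − Tᵢ) = 0
T_out = Σ ṁᵢCp,ᵢTᵢ / Σ ṁᵢCp,ᵢ
      = 3563 / 79.97 = 44.555 °C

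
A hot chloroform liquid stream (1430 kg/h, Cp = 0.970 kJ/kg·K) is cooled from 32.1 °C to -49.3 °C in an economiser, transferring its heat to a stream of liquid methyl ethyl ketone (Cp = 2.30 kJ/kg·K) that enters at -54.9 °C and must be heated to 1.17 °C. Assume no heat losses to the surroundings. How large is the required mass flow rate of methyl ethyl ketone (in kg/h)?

ṁ_c = 876 kg/h

Heat released by hot stream: Q = 1430 × 0.970 × (32.1 − -49.3) = 112910 kJ/h
Energy balance on cold side (adiabatic exchanger): Q = ṁ_c·Cp_c·(T_c,out − T_c,in)
ṁ_c = 112910 / [2.30 × (1.17 − -54.9)] = 875.54 kg/h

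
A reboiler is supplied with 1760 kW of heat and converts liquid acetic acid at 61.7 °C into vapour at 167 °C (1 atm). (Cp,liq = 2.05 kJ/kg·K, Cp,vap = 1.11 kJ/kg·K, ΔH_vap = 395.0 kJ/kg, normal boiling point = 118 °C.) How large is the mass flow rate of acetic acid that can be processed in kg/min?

Δh = 2.05×(118−61.7) + 395.0 + 1.11×(167−118) = 564.8 kJ/kg
Q = 1760 kW = 1760 kJ/s = 105600 kJ/min
ṁ = Q/Δh = 105600 / 564.8 = 186.97 kg/min

ṁ = 187 kg/min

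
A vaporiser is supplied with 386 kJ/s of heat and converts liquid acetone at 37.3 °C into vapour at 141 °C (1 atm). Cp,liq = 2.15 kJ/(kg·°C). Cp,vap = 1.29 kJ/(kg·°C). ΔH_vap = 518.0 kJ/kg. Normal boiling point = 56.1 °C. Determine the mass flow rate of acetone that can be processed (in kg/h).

ṁ = 2080 kg/h

Δh = 2.15×(56.1−37.3) + 518.0 + 1.29×(141−56.1) = 667.94 kJ/kg
Q = 386 kJ/s = 386 kJ/s = 1.3896e+06 kJ/h
ṁ = Q/Δh = 1.3896e+06 / 667.94 = 2080.4 kg/h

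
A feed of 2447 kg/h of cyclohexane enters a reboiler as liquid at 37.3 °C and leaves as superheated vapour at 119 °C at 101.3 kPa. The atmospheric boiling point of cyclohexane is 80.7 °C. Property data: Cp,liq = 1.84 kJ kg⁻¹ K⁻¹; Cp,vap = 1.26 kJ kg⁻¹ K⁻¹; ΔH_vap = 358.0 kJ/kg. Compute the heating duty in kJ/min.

Q = 19800 kJ/min

liquid 37.3→80.7 °C: 79.856 kJ/kg
vaporisation at 80.7 °C: 358 kJ/kg
vapour 80.7→119 °C: 48.258 kJ/kg
Δh = 79.856 + 358 + 48.258 = 486.11 kJ/kg
Q = ṁ·Δh = 2447 kg/h × 486.11 kJ/kg = 1.1895e+06 kJ/h
|Q| = 330.42 kW = 19825 kJ/min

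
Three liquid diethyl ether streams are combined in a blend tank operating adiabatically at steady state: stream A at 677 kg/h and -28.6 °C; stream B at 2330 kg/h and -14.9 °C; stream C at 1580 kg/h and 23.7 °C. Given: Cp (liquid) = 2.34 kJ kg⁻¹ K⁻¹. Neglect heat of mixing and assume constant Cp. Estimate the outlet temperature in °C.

Energy balance with Q = 0: Σ ṁᵢCp,ᵢ(T_out − Tᵢ) = 0
Σ ṁᵢCp,ᵢTᵢ = 677×2.34×-28.6 + 2330×2.34×-14.9 + 1580×2.34×23.7 = -38922
Σ ṁᵢCp,ᵢ = 677×2.34 + 2330×2.34 + 1580×2.34 = 10734
T_out = -38922 / 10734 = -3.6262 °C

T_out = -3.63 °C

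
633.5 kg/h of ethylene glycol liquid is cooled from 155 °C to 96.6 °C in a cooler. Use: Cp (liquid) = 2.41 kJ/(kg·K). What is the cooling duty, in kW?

Q_c = 24.8 kW

Q = ṁ·Cp·ΔT = 633.5 × 2.41 × (96.6 − 155) = -89161 kJ/h
Converting: 89161 / 3600 s = 24.767 kW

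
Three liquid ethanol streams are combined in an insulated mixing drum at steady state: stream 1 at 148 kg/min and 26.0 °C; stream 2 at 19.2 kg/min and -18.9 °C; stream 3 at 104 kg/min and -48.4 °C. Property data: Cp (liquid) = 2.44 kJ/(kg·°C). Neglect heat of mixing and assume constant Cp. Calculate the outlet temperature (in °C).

Energy balance with Q = 0: Σ ṁᵢCp,ᵢ(T_out − Tᵢ) = 0
Σ ṁᵢCp,ᵢTᵢ = 148×2.44×26.0 + 19.2×2.44×-18.9 + 104×2.44×-48.4 = -3778.3
Σ ṁᵢCp,ᵢ = 148×2.44 + 19.2×2.44 + 104×2.44 = 661.73
T_out = -3778.3 / 661.73 = -5.7097 °C

T_out = -5.71 °C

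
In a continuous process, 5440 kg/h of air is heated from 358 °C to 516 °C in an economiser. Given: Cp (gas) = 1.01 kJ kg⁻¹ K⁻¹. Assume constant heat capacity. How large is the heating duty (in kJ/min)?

Q = ṁ·Cp·ΔT = 5440 × 1.01 × (516 − 358) = 868120 kJ/h
Converting: 868120 / 3600 s = 241.14 kW
Heating duty = 14469 kJ/min

Q = 14500 kJ/min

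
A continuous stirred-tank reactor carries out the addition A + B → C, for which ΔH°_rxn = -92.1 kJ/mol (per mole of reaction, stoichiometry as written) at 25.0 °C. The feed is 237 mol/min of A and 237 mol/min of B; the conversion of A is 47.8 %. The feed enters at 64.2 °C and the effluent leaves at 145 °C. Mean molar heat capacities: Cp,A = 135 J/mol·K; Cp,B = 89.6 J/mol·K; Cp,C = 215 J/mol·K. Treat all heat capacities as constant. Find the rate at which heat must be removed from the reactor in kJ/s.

Extent of reaction ξ = 0.478 × 237 = 113.29 mol/min
Reaction term: ξ·ΔH°_rxn = 113.29 × -92.1 = -10434 kJ/min
Sensible, feed 64.2→25 °C: -2086.6 kJ/min
Outlet flows (mol/min): A 123.71, B 123.71, C 113.29
Sensible, products 25→145 °C: 6257.1 kJ/min
Q = ΔH = -6263.1 kJ/min = -104.39 kW
Heat removed = 104.39 kJ/s

Q_out = 104 kJ/s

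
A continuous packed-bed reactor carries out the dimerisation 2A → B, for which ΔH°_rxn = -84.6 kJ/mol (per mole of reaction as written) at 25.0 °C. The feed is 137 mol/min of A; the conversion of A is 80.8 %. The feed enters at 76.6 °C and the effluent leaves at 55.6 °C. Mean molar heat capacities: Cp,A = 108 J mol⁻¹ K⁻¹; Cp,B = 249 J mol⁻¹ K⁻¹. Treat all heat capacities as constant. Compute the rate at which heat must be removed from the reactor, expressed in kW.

Extent of reaction ξ = 0.808 × 137 / 2 = 55.348 mol/min
Reaction term: ξ·ΔH°_rxn = 55.348 × -84.6 = -4682.4 kJ/min
Sensible, feed 76.6→25 °C: -763.47 kJ/min
Outlet flows (mol/min): A 26.304, B 55.348
Sensible, products 25→55.6 °C: 508.65 kJ/min
Q = ΔH = -4937.3 kJ/min = -82.288 kW
Heat removed = 82.288 kW

Q_out = 82.3 kW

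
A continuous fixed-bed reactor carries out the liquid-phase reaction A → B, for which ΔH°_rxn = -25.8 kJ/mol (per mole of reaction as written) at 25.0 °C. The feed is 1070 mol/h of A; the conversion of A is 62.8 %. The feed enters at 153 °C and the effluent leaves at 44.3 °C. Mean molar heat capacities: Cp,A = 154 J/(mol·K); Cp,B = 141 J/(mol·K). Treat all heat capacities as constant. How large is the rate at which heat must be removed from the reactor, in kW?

Extent of reaction ξ = 0.628 × 1070 = 671.96 mol/h
Reaction term: ξ·ΔH°_rxn = 671.96 × -25.8 = -17337 kJ/h
Sensible, feed 153→25 °C: -21092 kJ/h
Outlet flows (mol/h): A 398.04, B 671.96
Sensible, products 25→44.3 °C: 3011.7 kJ/h
Q = ΔH = -35417 kJ/h = -9.838 kW
Heat removed = 9.838 kW

Q_out = 9.84 kW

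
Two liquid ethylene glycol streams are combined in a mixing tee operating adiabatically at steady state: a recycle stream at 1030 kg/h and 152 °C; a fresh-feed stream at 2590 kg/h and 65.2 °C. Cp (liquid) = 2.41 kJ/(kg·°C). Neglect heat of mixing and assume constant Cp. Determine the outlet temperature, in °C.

T_out = 89.9 °C

No heat crosses the boundary, so H_out = H_in.
Σ ṁᵢCp,ᵢTᵢ = 1030×2.41×152 + 2590×2.41×65.2 = 784280
Σ ṁᵢCp,ᵢ = 1030×2.41 + 2590×2.41 = 8724.2
T_out = 784280 / 8724.2 = 89.897 °C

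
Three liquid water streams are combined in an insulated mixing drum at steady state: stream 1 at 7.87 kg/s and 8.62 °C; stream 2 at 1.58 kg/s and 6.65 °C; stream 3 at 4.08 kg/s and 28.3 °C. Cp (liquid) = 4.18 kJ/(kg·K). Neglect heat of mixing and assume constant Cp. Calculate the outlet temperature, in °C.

T_out = 14.3 °C

Energy balance with Q = 0: Σ ṁᵢCp,ᵢ(T_out − Tᵢ) = 0
Σ ṁᵢCp,ᵢTᵢ = 7.87×4.18×8.62 + 1.58×4.18×6.65 + 4.08×4.18×28.3 = 810.13
Σ ṁᵢCp,ᵢ = 7.87×4.18 + 1.58×4.18 + 4.08×4.18 = 56.555
T_out = 810.13 / 56.555 = 14.324 °C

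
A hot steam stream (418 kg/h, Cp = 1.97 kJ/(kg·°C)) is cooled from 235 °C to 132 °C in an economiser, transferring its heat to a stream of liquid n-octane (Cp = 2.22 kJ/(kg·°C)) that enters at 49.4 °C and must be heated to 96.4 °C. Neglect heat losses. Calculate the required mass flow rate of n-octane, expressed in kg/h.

ṁ_c = 813 kg/h

Heat released by hot stream: Q = 418 × 1.97 × (235 − 132) = 84816 kJ/h
Energy balance on cold side (adiabatic exchanger): Q = ṁ_c·Cp_c·(T_c,out − T_c,in)
ṁ_c = 84816 / [2.22 × (96.4 − 49.4)] = 812.88 kg/h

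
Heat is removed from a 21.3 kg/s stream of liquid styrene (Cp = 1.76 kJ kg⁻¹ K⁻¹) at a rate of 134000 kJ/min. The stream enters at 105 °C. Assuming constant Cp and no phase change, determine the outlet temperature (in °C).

Q = 134000 kJ/min = 2233.3 kJ/s
ΔT = Q/(ṁ·Cp) = 2233.3/(21.3×1.76) = 59.575 K
T_out = 105 − 59.575 = 45.425 °C

T_out = 45.4 °C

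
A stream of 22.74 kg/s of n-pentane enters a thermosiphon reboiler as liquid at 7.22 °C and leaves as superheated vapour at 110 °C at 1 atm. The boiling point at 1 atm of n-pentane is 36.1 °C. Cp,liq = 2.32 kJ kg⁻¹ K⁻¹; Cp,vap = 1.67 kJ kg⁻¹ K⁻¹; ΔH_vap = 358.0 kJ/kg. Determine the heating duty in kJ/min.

liquid 7.22→36.1 °C: 67.002 kJ/kg
vaporisation at 36.1 °C: 358 kJ/kg
vapour 36.1→110 °C: 123.41 kJ/kg
Δh = 67.002 + 358 + 123.41 = 548.41 kJ/kg
Q = ṁ·Δh = 22.74 kg/s × 548.41 kJ/kg = 12471 kJ/s
|Q| = 12471 kW = 748260 kJ/min

Q = 748000 kJ/min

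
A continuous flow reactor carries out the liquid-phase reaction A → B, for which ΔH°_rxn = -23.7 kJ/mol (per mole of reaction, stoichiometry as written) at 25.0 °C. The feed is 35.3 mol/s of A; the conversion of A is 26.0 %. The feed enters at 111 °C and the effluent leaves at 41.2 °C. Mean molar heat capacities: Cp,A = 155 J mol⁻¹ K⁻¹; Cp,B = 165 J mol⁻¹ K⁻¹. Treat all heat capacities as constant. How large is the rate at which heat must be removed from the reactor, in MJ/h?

Extent of reaction ξ = 0.260 × 35.3 = 9.178 mol/s
Reaction term: ξ·ΔH°_rxn = 9.178 × -23.7 = -217.52 kJ/s
Sensible, feed 111→25 °C: -470.55 kJ/s
Outlet flows (mol/s): A 26.122, B 9.178
Sensible, products 25→41.2 °C: 90.125 kJ/s
Q = ΔH = -597.94 kJ/s = -597.94 kW
Heat removed = 2152.6 MJ/h

Q_out = 2150 MJ/h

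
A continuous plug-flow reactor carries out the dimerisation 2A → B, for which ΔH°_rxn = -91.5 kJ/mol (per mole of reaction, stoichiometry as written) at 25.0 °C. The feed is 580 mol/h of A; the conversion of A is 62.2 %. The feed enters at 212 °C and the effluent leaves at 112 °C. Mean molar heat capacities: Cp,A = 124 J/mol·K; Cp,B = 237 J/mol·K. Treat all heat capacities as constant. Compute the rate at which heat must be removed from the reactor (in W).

Extent of reaction ξ = 0.622 × 580 / 2 = 180.38 mol/h
Reaction term: ξ·ΔH°_rxn = 180.38 × -91.5 = -16505 kJ/h
Sensible, feed 212→25 °C: -13449 kJ/h
Outlet flows (mol/h): A 219.24, B 180.38
Sensible, products 25→112 °C: 6084.4 kJ/h
Q = ΔH = -23869 kJ/h = -6.6304 kW
Heat removed = 6630.4 W

Q_out = 6630 W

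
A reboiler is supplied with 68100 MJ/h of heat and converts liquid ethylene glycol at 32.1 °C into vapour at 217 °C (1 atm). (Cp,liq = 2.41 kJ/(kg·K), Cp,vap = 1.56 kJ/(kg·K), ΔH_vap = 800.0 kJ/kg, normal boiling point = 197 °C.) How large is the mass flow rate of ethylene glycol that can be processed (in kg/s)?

Δh = 2.41×(197−32.1) + 800.0 + 1.56×(217−197) = 1228.6 kJ/kg
Q = 68100 MJ/h = 18917 kJ/s = 18917 kJ/s
ṁ = Q/Δh = 18917 / 1228.6 = 15.397 kg/s

ṁ = 15.4 kg/s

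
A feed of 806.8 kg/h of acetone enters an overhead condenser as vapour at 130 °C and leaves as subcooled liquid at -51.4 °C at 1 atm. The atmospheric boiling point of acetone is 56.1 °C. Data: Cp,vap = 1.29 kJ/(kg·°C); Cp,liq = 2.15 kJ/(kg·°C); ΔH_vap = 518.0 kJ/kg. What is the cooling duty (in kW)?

Q_c = 189 kW

vapour 130→56.1 °C: -95.331 kJ/kg
condensation at 56.1 °C: -518 kJ/kg
liquid 56.1→-51.4 °C: -231.12 kJ/kg
Δh = -95.331 + -518 + -231.12 = -844.46 kJ/kg
Q = ṁ·Δh = 806.8 kg/h × -844.46 kJ/kg = -681310 kJ/h
|Q| = 189.25 kW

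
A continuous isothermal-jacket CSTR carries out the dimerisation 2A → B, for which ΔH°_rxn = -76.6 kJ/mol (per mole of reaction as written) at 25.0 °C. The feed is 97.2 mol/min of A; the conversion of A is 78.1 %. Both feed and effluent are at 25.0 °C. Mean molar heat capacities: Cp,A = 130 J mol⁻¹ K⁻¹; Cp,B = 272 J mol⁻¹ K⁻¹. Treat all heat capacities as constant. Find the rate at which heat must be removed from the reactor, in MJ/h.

Extent of reaction ξ = 0.781 × 97.2 / 2 = 37.957 mol/min
Reaction term: ξ·ΔH°_rxn = 37.957 × -76.6 = -2907.5 kJ/min
Q = ΔH = -2907.5 kJ/min = -48.458 kW
Heat removed = 174.45 MJ/h

Q_out = 174 MJ/h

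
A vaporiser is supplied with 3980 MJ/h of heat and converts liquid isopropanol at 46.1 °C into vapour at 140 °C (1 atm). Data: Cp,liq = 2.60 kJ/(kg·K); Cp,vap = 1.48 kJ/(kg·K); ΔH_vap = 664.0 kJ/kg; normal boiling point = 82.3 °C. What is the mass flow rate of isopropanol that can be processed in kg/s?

Δh = 2.60×(82.3−46.1) + 664.0 + 1.48×(140−82.3) = 843.52 kJ/kg
Q = 3980 MJ/h = 1105.6 kJ/s = 1105.6 kJ/s
ṁ = Q/Δh = 1105.6 / 843.52 = 1.3107 kg/s

ṁ = 1.31 kg/s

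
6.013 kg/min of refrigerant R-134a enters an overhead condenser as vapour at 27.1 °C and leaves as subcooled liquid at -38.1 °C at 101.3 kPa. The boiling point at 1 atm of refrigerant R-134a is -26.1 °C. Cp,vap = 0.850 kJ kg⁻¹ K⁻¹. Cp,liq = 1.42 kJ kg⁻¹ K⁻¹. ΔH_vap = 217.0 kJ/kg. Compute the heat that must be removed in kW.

Q_c = 28.0 kW

vapour 27.1→-26.1 °C: -45.22 kJ/kg
condensation at -26.1 °C: -217 kJ/kg
liquid -26.1→-38.1 °C: -17.04 kJ/kg
Δh = -45.22 + -217 + -17.04 = -279.26 kJ/kg
Q = ṁ·Δh = 6.013 kg/min × -279.26 kJ/kg = -1679.2 kJ/min
|Q| = 27.987 kW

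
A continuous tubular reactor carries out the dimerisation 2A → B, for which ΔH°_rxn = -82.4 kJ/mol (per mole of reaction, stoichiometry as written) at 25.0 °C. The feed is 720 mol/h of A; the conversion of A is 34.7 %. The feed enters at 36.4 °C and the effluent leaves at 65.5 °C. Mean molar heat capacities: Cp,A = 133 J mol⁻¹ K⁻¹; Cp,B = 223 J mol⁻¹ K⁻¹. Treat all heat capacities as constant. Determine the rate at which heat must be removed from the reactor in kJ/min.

Extent of reaction ξ = 0.347 × 720 / 2 = 124.92 mol/h
Reaction term: ξ·ΔH°_rxn = 124.92 × -82.4 = -10293 kJ/h
Sensible, feed 36.4→25 °C: -1091.7 kJ/h
Outlet flows (mol/h): A 470.16, B 124.92
Sensible, products 25→65.5 °C: 3660.7 kJ/h
Q = ΔH = -7724.3 kJ/h = -2.1457 kW
Heat removed = 128.74 kJ/min

Q_out = 129 kJ/min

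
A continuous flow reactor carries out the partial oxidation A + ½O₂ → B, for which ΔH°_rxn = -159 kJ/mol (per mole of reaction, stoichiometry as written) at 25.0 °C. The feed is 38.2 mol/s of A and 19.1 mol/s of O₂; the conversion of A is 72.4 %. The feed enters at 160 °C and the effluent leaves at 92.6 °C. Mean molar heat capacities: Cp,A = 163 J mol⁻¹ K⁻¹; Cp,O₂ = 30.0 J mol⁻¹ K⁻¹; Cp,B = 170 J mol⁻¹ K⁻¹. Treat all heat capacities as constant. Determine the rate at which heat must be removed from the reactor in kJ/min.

Q_out = 292000 kJ/min

Extent of reaction ξ = 0.724 × 38.2 = 27.657 mol/s
Reaction term: ξ·ΔH°_rxn = 27.657 × -159 = -4397.4 kJ/s
Sensible, feed 160→25 °C: -917.95 kJ/s
Outlet flows (mol/s): A 10.543, O₂ 5.2716, B 27.657
Sensible, products 25→92.6 °C: 444.7 kJ/s
Q = ΔH = -4870.7 kJ/s = -4870.7 kW
Heat removed = 292240 kJ/min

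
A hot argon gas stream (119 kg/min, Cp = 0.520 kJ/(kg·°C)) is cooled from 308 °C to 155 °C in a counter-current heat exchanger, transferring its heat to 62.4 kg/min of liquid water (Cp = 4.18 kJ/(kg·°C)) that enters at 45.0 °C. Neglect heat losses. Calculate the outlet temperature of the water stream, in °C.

Heat released by hot stream: Q = 119 × 0.520 × (308 − 155) = 9467.6 kJ/min
Energy balance on cold side (adiabatic exchanger): Q = ṁ_c·Cp_c·(T_c,out − T_c,in)
T_c,out = 45.0 + 9467.6/(62.4 × 4.18) = 81.298 °C

T_c,out = 81.3 °C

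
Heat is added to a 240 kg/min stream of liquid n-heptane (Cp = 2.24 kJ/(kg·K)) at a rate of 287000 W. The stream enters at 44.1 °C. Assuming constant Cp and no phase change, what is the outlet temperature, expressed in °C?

T_out = 76.1 °C

Q = 287000 W = 17220 kJ/min
ΔT = Q/(ṁ·Cp) = 17220/(240×2.24) = 32.031 K
T_out = 44.1 + 32.031 = 76.131 °C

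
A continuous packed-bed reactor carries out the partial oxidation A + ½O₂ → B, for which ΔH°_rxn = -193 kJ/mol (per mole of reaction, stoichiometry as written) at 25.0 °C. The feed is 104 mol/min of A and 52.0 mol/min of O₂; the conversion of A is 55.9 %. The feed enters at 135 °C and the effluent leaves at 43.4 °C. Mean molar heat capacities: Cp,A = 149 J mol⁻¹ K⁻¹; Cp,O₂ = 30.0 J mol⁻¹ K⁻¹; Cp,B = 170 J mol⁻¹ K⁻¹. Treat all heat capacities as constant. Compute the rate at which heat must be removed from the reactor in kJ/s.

Extent of reaction ξ = 0.559 × 104 = 58.136 mol/min
Reaction term: ξ·ΔH°_rxn = 58.136 × -193 = -11220 kJ/min
Sensible, feed 135→25 °C: -1876.2 kJ/min
Outlet flows (mol/min): A 45.864, O₂ 22.932, B 58.136
Sensible, products 25→43.4 °C: 320.25 kJ/min
Q = ΔH = -12776 kJ/min = -212.94 kW
Heat removed = 212.94 kJ/s

Q_out = 213 kJ/s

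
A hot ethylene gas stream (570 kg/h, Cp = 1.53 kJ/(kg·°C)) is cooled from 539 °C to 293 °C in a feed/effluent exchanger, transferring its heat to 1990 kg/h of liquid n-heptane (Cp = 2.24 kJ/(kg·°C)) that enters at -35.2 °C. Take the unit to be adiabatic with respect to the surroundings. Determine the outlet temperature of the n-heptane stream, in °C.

T_c,out = 12.9 °C

Heat released by hot stream: Q = 570 × 1.53 × (539 − 293) = 214540 kJ/h
Energy balance on cold side (adiabatic exchanger): Q = ṁ_c·Cp_c·(T_c,out − T_c,in)
T_c,out = -35.2 + 214540/(1990 × 2.24) = 12.928 °C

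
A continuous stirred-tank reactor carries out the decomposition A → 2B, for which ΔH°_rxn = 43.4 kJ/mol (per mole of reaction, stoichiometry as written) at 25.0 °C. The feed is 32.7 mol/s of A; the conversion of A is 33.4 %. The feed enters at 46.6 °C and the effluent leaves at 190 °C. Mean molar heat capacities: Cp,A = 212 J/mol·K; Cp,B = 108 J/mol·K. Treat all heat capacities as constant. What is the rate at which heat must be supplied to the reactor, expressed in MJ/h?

Extent of reaction ξ = 0.334 × 32.7 = 10.922 mol/s
Reaction term: ξ·ΔH°_rxn = 10.922 × 43.4 = 474.01 kJ/s
Sensible, feed 46.6→25 °C: -149.74 kJ/s
Outlet flows (mol/s): A 21.778, B 21.844
Sensible, products 25→190 °C: 1151.1 kJ/s
Q = ΔH = 1475.3 kJ/s = 1475.3 kW
Heat supplied = 5311.2 MJ/h

Q_in = 5310 MJ/h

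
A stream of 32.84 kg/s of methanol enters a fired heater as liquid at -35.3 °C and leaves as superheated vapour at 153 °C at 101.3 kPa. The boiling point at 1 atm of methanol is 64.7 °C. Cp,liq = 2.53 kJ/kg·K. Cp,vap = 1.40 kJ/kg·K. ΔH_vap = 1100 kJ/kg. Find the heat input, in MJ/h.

Q = 175000 MJ/h

liquid -35.3→64.7 °C: 253 kJ/kg
vaporisation at 64.7 °C: 1100 kJ/kg
vapour 64.7→153 °C: 123.62 kJ/kg
Δh = 253 + 1100 + 123.62 = 1476.6 kJ/kg
Q = ṁ·Δh = 32.84 kg/s × 1476.6 kJ/kg = 48492 kJ/s
|Q| = 48492 kW = 174570 MJ/h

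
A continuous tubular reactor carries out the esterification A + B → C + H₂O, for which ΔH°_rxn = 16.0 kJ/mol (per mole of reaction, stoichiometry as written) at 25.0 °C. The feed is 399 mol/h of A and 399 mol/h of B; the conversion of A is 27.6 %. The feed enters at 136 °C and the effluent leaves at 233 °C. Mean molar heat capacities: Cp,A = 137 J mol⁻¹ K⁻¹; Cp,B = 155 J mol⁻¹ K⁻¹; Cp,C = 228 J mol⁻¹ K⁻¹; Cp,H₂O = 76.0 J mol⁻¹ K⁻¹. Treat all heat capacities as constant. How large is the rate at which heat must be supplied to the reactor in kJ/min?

Extent of reaction ξ = 0.276 × 399 = 110.12 mol/h
Reaction term: ξ·ΔH°_rxn = 110.12 × 16.0 = 1762 kJ/h
Sensible, feed 136→25 °C: -12932 kJ/h
Outlet flows (mol/h): A 288.88, B 288.88, C 110.12, H₂O 110.12
Sensible, products 25→233 °C: 24509 kJ/h
Q = ΔH = 13338 kJ/h = 3.705 kW
Heat supplied = 222.3 kJ/min

Q_in = 222 kJ/min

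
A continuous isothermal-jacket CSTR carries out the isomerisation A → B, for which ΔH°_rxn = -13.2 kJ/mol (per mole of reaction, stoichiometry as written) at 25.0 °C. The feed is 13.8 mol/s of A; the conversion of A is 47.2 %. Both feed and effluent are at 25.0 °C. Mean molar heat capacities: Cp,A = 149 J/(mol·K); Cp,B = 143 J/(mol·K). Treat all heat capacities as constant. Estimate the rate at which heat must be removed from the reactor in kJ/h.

Extent of reaction ξ = 0.472 × 13.8 = 6.5136 mol/s
Reaction term: ξ·ΔH°_rxn = 6.5136 × -13.2 = -85.98 kJ/s
Q = ΔH = -85.98 kJ/s = -85.98 kW
Heat removed = 309530 kJ/h

Q_out = 310000 kJ/h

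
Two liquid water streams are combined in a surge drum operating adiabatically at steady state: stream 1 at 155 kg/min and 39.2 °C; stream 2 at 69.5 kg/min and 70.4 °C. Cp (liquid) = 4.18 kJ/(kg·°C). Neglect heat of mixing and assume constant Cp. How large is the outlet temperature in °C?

Energy balance with Q = 0: Σ ṁᵢCp,ᵢ(T_out − Tᵢ) = 0
Σ ṁᵢCp,ᵢTᵢ = 155×4.18×39.2 + 69.5×4.18×70.4 = 45850
Σ ṁᵢCp,ᵢ = 155×4.18 + 69.5×4.18 = 938.41
T_out = 45850 / 938.41 = 48.859 °C

T_out = 48.9 °C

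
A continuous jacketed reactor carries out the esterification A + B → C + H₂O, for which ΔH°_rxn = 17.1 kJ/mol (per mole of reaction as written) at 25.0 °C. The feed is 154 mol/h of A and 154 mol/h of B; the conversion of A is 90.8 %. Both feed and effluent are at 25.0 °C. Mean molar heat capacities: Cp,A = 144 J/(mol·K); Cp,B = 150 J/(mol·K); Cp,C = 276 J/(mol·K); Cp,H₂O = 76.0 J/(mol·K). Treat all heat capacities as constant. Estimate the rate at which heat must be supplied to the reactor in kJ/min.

Extent of reaction ξ = 0.908 × 154 = 139.83 mol/h
Reaction term: ξ·ΔH°_rxn = 139.83 × 17.1 = 2391.1 kJ/h
Q = ΔH = 2391.1 kJ/h = 0.6642 kW
Heat supplied = 39.852 kJ/min

Q_in = 39.9 kJ/min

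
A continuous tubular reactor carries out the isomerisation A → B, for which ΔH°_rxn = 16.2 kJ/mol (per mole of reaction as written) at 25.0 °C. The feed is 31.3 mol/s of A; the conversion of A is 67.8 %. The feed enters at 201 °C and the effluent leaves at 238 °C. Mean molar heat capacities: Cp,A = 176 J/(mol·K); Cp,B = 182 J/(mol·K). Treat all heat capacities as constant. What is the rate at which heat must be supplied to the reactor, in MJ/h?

Extent of reaction ξ = 0.678 × 31.3 = 21.221 mol/s
Reaction term: ξ·ΔH°_rxn = 21.221 × 16.2 = 343.79 kJ/s
Sensible, feed 201→25 °C: -969.55 kJ/s
Outlet flows (mol/s): A 10.079, B 21.221
Sensible, products 25→238 °C: 1200.5 kJ/s
Q = ΔH = 574.73 kJ/s = 574.73 kW
Heat supplied = 2069 MJ/h

Q_in = 2070 MJ/h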